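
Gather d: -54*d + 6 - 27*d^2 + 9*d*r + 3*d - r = -27*d^2 + d*(9*r - 51) - r + 6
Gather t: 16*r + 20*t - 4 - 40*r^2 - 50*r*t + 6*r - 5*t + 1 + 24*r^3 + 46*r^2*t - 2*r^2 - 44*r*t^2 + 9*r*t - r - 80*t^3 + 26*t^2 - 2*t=24*r^3 - 42*r^2 + 21*r - 80*t^3 + t^2*(26 - 44*r) + t*(46*r^2 - 41*r + 13) - 3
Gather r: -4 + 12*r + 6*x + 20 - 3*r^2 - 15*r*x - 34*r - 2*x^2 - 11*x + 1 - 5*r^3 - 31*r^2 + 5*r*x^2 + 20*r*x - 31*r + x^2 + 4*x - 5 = -5*r^3 - 34*r^2 + r*(5*x^2 + 5*x - 53) - x^2 - x + 12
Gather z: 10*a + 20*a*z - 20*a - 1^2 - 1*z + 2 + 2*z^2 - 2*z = -10*a + 2*z^2 + z*(20*a - 3) + 1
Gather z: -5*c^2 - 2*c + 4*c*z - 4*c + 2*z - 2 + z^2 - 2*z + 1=-5*c^2 + 4*c*z - 6*c + z^2 - 1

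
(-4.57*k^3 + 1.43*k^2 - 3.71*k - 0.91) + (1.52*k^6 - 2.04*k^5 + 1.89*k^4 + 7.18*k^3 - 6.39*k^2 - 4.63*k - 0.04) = 1.52*k^6 - 2.04*k^5 + 1.89*k^4 + 2.61*k^3 - 4.96*k^2 - 8.34*k - 0.95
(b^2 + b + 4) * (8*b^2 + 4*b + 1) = 8*b^4 + 12*b^3 + 37*b^2 + 17*b + 4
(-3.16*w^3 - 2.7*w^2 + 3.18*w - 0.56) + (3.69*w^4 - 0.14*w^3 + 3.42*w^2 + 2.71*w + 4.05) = 3.69*w^4 - 3.3*w^3 + 0.72*w^2 + 5.89*w + 3.49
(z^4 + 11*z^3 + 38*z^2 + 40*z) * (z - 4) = z^5 + 7*z^4 - 6*z^3 - 112*z^2 - 160*z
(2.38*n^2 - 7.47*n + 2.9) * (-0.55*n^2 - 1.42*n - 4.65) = -1.309*n^4 + 0.728900000000001*n^3 - 2.0546*n^2 + 30.6175*n - 13.485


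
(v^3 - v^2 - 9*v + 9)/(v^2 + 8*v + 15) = (v^2 - 4*v + 3)/(v + 5)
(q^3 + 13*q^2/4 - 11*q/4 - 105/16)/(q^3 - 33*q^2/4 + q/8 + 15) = (q + 7/2)/(q - 8)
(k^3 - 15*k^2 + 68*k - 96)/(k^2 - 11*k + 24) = k - 4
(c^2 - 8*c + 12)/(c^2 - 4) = (c - 6)/(c + 2)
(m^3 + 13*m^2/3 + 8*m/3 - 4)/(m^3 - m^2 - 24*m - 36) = (m - 2/3)/(m - 6)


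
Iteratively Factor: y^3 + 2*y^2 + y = (y)*(y^2 + 2*y + 1) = y*(y + 1)*(y + 1)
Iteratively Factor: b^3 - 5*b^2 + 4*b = (b - 1)*(b^2 - 4*b) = (b - 4)*(b - 1)*(b)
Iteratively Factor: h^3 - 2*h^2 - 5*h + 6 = (h - 1)*(h^2 - h - 6) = (h - 1)*(h + 2)*(h - 3)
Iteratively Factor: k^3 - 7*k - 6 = (k - 3)*(k^2 + 3*k + 2) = (k - 3)*(k + 2)*(k + 1)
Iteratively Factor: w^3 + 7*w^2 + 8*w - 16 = (w + 4)*(w^2 + 3*w - 4) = (w + 4)^2*(w - 1)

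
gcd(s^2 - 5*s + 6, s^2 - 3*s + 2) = s - 2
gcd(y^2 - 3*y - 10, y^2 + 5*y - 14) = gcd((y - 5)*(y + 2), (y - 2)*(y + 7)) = 1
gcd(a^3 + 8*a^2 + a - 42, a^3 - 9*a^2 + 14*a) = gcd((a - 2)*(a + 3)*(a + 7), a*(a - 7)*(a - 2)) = a - 2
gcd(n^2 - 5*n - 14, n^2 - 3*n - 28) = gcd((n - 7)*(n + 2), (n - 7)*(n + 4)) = n - 7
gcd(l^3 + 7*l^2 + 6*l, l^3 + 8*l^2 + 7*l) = l^2 + l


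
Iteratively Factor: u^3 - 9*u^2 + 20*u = (u - 4)*(u^2 - 5*u) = (u - 5)*(u - 4)*(u)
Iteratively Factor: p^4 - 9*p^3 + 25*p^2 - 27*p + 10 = (p - 1)*(p^3 - 8*p^2 + 17*p - 10) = (p - 1)^2*(p^2 - 7*p + 10) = (p - 5)*(p - 1)^2*(p - 2)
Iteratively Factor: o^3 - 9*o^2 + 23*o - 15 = (o - 1)*(o^2 - 8*o + 15) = (o - 3)*(o - 1)*(o - 5)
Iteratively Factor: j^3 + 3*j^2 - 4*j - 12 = (j + 3)*(j^2 - 4) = (j - 2)*(j + 3)*(j + 2)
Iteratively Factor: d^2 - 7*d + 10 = (d - 2)*(d - 5)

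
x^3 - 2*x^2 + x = x*(x - 1)^2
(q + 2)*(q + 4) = q^2 + 6*q + 8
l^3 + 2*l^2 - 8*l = l*(l - 2)*(l + 4)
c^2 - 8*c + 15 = (c - 5)*(c - 3)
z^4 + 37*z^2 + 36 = (z - 6*I)*(z - I)*(z + I)*(z + 6*I)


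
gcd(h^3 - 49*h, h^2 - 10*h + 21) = h - 7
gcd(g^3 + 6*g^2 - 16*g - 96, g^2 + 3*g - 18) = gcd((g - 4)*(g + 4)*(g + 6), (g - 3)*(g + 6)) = g + 6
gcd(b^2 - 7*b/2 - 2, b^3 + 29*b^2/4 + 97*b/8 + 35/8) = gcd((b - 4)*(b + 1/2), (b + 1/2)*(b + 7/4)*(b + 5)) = b + 1/2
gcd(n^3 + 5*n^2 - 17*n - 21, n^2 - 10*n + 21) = n - 3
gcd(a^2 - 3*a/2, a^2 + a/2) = a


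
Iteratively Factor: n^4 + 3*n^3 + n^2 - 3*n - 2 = (n - 1)*(n^3 + 4*n^2 + 5*n + 2) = (n - 1)*(n + 1)*(n^2 + 3*n + 2) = (n - 1)*(n + 1)^2*(n + 2)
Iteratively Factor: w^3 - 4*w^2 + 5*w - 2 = (w - 2)*(w^2 - 2*w + 1) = (w - 2)*(w - 1)*(w - 1)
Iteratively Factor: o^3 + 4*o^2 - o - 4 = (o - 1)*(o^2 + 5*o + 4) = (o - 1)*(o + 4)*(o + 1)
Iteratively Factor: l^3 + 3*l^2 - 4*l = (l - 1)*(l^2 + 4*l) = (l - 1)*(l + 4)*(l)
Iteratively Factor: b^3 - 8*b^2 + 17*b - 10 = (b - 2)*(b^2 - 6*b + 5) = (b - 5)*(b - 2)*(b - 1)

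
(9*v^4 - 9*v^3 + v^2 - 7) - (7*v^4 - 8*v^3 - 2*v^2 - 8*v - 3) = 2*v^4 - v^3 + 3*v^2 + 8*v - 4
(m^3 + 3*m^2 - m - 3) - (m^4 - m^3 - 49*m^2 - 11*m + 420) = -m^4 + 2*m^3 + 52*m^2 + 10*m - 423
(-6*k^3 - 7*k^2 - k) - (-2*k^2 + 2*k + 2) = -6*k^3 - 5*k^2 - 3*k - 2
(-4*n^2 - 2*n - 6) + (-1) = -4*n^2 - 2*n - 7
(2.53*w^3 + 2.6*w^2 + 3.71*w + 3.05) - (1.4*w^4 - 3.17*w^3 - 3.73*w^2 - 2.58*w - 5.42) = -1.4*w^4 + 5.7*w^3 + 6.33*w^2 + 6.29*w + 8.47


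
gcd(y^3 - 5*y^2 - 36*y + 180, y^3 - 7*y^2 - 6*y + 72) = y - 6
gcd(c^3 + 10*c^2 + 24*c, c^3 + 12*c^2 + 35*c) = c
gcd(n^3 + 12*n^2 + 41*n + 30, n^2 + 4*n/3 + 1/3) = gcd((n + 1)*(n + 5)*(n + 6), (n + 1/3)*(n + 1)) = n + 1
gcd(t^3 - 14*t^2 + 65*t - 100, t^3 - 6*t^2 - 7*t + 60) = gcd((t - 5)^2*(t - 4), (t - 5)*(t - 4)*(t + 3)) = t^2 - 9*t + 20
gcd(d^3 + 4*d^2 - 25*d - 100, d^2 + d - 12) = d + 4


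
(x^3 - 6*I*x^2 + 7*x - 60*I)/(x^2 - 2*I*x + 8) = (x^2 - 2*I*x + 15)/(x + 2*I)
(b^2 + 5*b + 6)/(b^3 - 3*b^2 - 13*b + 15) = (b + 2)/(b^2 - 6*b + 5)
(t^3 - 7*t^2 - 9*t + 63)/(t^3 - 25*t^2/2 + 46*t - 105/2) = 2*(t + 3)/(2*t - 5)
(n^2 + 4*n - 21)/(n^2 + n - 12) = (n + 7)/(n + 4)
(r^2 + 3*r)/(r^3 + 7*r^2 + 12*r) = 1/(r + 4)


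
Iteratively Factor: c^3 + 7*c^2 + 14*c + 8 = (c + 2)*(c^2 + 5*c + 4) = (c + 2)*(c + 4)*(c + 1)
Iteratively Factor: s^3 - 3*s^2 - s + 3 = (s - 3)*(s^2 - 1) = (s - 3)*(s + 1)*(s - 1)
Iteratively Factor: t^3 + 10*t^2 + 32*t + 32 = (t + 4)*(t^2 + 6*t + 8) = (t + 2)*(t + 4)*(t + 4)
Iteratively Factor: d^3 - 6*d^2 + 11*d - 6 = (d - 3)*(d^2 - 3*d + 2) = (d - 3)*(d - 1)*(d - 2)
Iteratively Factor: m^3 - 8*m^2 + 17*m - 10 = (m - 5)*(m^2 - 3*m + 2) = (m - 5)*(m - 1)*(m - 2)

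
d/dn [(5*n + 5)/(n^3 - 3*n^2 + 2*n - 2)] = 10*(-n^3 + 3*n - 2)/(n^6 - 6*n^5 + 13*n^4 - 16*n^3 + 16*n^2 - 8*n + 4)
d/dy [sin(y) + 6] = cos(y)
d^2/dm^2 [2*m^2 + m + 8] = 4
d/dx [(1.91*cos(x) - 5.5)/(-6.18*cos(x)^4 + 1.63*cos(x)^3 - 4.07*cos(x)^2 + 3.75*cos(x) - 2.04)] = (-35.4114*cos(x)^4 + 142.1866*cos(x)^3 - 34.6687*cos(x)^2 + 44.77*cos(x) - 16.7286)*sin(x)/(38.1924*cos(x)^8 - 20.1468*cos(x)^7 + 52.9621*cos(x)^6 - 59.6182*cos(x)^5 + 54.0043*cos(x)^4 - 37.1754*cos(x)^3 + 30.6681*cos(x)^2 - 15.3*cos(x) + 4.1616)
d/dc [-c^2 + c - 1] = 1 - 2*c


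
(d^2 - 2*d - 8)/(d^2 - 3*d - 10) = (d - 4)/(d - 5)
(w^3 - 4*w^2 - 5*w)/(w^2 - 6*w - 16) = w*(-w^2 + 4*w + 5)/(-w^2 + 6*w + 16)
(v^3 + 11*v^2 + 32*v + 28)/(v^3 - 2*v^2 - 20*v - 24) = (v + 7)/(v - 6)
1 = 1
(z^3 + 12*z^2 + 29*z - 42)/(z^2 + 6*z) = z + 6 - 7/z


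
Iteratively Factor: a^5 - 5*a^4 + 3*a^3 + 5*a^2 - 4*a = (a)*(a^4 - 5*a^3 + 3*a^2 + 5*a - 4) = a*(a - 1)*(a^3 - 4*a^2 - a + 4) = a*(a - 4)*(a - 1)*(a^2 - 1) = a*(a - 4)*(a - 1)^2*(a + 1)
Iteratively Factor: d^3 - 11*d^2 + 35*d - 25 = (d - 5)*(d^2 - 6*d + 5) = (d - 5)^2*(d - 1)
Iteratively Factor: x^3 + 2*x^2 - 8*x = (x - 2)*(x^2 + 4*x) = x*(x - 2)*(x + 4)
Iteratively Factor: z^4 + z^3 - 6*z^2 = (z + 3)*(z^3 - 2*z^2) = (z - 2)*(z + 3)*(z^2) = z*(z - 2)*(z + 3)*(z)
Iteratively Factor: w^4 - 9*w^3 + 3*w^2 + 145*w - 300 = (w + 4)*(w^3 - 13*w^2 + 55*w - 75) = (w - 3)*(w + 4)*(w^2 - 10*w + 25) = (w - 5)*(w - 3)*(w + 4)*(w - 5)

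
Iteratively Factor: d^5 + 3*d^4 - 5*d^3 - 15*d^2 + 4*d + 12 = (d + 3)*(d^4 - 5*d^2 + 4) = (d - 2)*(d + 3)*(d^3 + 2*d^2 - d - 2) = (d - 2)*(d + 2)*(d + 3)*(d^2 - 1) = (d - 2)*(d - 1)*(d + 2)*(d + 3)*(d + 1)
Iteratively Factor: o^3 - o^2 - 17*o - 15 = (o - 5)*(o^2 + 4*o + 3) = (o - 5)*(o + 1)*(o + 3)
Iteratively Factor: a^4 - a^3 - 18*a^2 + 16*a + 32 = (a - 4)*(a^3 + 3*a^2 - 6*a - 8) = (a - 4)*(a - 2)*(a^2 + 5*a + 4) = (a - 4)*(a - 2)*(a + 1)*(a + 4)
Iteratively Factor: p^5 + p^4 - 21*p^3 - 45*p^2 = (p - 5)*(p^4 + 6*p^3 + 9*p^2) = (p - 5)*(p + 3)*(p^3 + 3*p^2) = p*(p - 5)*(p + 3)*(p^2 + 3*p) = p^2*(p - 5)*(p + 3)*(p + 3)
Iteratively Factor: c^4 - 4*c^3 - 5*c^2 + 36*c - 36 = (c + 3)*(c^3 - 7*c^2 + 16*c - 12) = (c - 3)*(c + 3)*(c^2 - 4*c + 4) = (c - 3)*(c - 2)*(c + 3)*(c - 2)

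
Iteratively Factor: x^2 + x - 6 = (x - 2)*(x + 3)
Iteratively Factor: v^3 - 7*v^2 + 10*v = (v - 5)*(v^2 - 2*v) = v*(v - 5)*(v - 2)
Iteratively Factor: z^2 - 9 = (z + 3)*(z - 3)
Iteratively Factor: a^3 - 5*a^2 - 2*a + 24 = (a - 4)*(a^2 - a - 6) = (a - 4)*(a - 3)*(a + 2)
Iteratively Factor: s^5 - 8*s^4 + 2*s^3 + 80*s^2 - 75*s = (s - 1)*(s^4 - 7*s^3 - 5*s^2 + 75*s) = (s - 1)*(s + 3)*(s^3 - 10*s^2 + 25*s) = s*(s - 1)*(s + 3)*(s^2 - 10*s + 25) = s*(s - 5)*(s - 1)*(s + 3)*(s - 5)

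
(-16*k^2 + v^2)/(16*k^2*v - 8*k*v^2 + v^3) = (4*k + v)/(v*(-4*k + v))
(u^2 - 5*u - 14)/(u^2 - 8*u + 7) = (u + 2)/(u - 1)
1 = 1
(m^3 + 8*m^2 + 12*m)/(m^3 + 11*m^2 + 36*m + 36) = m/(m + 3)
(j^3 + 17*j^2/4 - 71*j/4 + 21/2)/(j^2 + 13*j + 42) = (4*j^2 - 11*j + 6)/(4*(j + 6))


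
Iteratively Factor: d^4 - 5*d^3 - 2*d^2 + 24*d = (d - 3)*(d^3 - 2*d^2 - 8*d) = d*(d - 3)*(d^2 - 2*d - 8) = d*(d - 3)*(d + 2)*(d - 4)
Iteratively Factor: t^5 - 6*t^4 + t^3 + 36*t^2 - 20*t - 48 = (t - 4)*(t^4 - 2*t^3 - 7*t^2 + 8*t + 12) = (t - 4)*(t + 2)*(t^3 - 4*t^2 + t + 6) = (t - 4)*(t - 3)*(t + 2)*(t^2 - t - 2) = (t - 4)*(t - 3)*(t + 1)*(t + 2)*(t - 2)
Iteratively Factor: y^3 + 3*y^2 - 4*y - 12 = (y + 3)*(y^2 - 4) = (y + 2)*(y + 3)*(y - 2)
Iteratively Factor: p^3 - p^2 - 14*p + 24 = (p + 4)*(p^2 - 5*p + 6) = (p - 2)*(p + 4)*(p - 3)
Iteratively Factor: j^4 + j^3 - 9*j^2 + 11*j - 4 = (j + 4)*(j^3 - 3*j^2 + 3*j - 1) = (j - 1)*(j + 4)*(j^2 - 2*j + 1) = (j - 1)^2*(j + 4)*(j - 1)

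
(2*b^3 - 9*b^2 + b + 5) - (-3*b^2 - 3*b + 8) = 2*b^3 - 6*b^2 + 4*b - 3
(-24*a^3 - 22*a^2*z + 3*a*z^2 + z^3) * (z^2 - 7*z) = -24*a^3*z^2 + 168*a^3*z - 22*a^2*z^3 + 154*a^2*z^2 + 3*a*z^4 - 21*a*z^3 + z^5 - 7*z^4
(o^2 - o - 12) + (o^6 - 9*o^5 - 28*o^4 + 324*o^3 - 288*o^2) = o^6 - 9*o^5 - 28*o^4 + 324*o^3 - 287*o^2 - o - 12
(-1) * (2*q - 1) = 1 - 2*q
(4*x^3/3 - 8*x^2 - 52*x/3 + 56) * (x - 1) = 4*x^4/3 - 28*x^3/3 - 28*x^2/3 + 220*x/3 - 56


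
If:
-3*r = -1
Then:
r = 1/3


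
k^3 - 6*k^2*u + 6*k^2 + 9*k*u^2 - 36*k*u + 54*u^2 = (k + 6)*(k - 3*u)^2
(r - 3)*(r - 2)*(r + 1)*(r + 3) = r^4 - r^3 - 11*r^2 + 9*r + 18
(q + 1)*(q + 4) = q^2 + 5*q + 4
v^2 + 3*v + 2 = (v + 1)*(v + 2)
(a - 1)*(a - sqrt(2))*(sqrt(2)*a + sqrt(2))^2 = 2*a^4 - 2*sqrt(2)*a^3 + 2*a^3 - 2*sqrt(2)*a^2 - 2*a^2 - 2*a + 2*sqrt(2)*a + 2*sqrt(2)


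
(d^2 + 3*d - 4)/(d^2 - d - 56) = (-d^2 - 3*d + 4)/(-d^2 + d + 56)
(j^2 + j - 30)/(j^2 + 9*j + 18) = (j - 5)/(j + 3)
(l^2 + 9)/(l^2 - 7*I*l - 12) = (l + 3*I)/(l - 4*I)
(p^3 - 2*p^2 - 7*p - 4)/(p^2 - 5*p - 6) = (p^2 - 3*p - 4)/(p - 6)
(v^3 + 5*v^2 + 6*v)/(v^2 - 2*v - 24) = v*(v^2 + 5*v + 6)/(v^2 - 2*v - 24)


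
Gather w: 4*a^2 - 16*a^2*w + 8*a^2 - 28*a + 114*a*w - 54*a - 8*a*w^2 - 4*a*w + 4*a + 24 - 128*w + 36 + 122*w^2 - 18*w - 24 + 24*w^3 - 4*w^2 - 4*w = 12*a^2 - 78*a + 24*w^3 + w^2*(118 - 8*a) + w*(-16*a^2 + 110*a - 150) + 36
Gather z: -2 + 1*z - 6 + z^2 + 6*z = z^2 + 7*z - 8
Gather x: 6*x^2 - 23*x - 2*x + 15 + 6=6*x^2 - 25*x + 21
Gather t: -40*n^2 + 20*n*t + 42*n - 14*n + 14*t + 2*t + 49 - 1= -40*n^2 + 28*n + t*(20*n + 16) + 48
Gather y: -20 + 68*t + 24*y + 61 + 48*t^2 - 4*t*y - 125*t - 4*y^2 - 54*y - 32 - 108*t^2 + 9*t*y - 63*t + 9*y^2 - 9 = -60*t^2 - 120*t + 5*y^2 + y*(5*t - 30)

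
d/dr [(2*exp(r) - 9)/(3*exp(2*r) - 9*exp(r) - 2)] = (-6*exp(2*r) + 54*exp(r) - 85)*exp(r)/(9*exp(4*r) - 54*exp(3*r) + 69*exp(2*r) + 36*exp(r) + 4)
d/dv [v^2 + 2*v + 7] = 2*v + 2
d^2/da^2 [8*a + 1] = 0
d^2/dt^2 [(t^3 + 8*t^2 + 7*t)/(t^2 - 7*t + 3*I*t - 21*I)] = (t^3*(206 - 90*I) + t^2*(378 + 1890*I) + t*(-2646 + 882*I) - 7938 - 2058*I)/(t^6 + t^5*(-21 + 9*I) + t^4*(120 - 189*I) + t^3*(224 + 1296*I) + t^2*(-3969 - 2520*I) + t*(9261 - 3969*I) + 9261*I)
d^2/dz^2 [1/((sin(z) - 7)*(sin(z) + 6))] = (-4*sin(z)^4 + 3*sin(z)^3 - 163*sin(z)^2 + 36*sin(z) + 86)/((sin(z) - 7)^3*(sin(z) + 6)^3)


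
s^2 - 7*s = s*(s - 7)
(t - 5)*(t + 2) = t^2 - 3*t - 10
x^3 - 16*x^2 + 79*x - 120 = (x - 8)*(x - 5)*(x - 3)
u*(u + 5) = u^2 + 5*u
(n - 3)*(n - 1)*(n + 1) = n^3 - 3*n^2 - n + 3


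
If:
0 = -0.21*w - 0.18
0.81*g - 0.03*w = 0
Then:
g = -0.03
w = -0.86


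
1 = 1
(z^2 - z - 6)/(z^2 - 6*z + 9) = (z + 2)/(z - 3)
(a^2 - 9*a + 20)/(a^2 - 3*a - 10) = (a - 4)/(a + 2)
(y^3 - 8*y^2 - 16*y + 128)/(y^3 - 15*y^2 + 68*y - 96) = (y + 4)/(y - 3)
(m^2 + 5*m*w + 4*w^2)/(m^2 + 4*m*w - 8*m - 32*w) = (m + w)/(m - 8)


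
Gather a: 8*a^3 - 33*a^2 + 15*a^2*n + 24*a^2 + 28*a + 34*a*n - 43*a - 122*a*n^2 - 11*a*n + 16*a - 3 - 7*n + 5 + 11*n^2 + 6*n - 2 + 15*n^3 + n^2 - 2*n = 8*a^3 + a^2*(15*n - 9) + a*(-122*n^2 + 23*n + 1) + 15*n^3 + 12*n^2 - 3*n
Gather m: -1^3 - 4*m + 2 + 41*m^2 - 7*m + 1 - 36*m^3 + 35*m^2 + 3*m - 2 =-36*m^3 + 76*m^2 - 8*m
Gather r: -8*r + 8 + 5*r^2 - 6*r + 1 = 5*r^2 - 14*r + 9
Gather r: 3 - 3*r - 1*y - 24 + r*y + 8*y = r*(y - 3) + 7*y - 21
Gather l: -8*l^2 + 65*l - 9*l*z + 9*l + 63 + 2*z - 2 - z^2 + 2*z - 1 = -8*l^2 + l*(74 - 9*z) - z^2 + 4*z + 60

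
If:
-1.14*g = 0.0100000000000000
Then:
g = -0.01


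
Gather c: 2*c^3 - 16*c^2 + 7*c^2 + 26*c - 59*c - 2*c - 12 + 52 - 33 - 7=2*c^3 - 9*c^2 - 35*c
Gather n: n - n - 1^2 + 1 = 0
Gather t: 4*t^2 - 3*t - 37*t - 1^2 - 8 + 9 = 4*t^2 - 40*t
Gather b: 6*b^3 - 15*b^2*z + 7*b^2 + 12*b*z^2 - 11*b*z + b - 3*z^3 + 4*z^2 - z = 6*b^3 + b^2*(7 - 15*z) + b*(12*z^2 - 11*z + 1) - 3*z^3 + 4*z^2 - z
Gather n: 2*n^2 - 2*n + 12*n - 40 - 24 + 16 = 2*n^2 + 10*n - 48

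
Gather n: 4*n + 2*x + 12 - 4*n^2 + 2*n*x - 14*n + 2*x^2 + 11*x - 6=-4*n^2 + n*(2*x - 10) + 2*x^2 + 13*x + 6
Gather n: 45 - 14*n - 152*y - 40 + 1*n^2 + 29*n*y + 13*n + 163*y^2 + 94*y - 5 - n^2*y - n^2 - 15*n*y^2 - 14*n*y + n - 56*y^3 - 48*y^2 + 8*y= -n^2*y + n*(-15*y^2 + 15*y) - 56*y^3 + 115*y^2 - 50*y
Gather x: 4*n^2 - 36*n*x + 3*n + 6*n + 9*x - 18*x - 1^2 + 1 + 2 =4*n^2 + 9*n + x*(-36*n - 9) + 2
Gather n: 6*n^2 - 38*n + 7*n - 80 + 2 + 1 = 6*n^2 - 31*n - 77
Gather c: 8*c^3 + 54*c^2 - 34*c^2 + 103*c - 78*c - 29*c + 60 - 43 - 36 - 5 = 8*c^3 + 20*c^2 - 4*c - 24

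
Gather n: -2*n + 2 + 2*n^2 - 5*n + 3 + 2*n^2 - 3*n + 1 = 4*n^2 - 10*n + 6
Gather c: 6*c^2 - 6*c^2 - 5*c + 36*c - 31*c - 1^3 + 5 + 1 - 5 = 0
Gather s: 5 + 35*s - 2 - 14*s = 21*s + 3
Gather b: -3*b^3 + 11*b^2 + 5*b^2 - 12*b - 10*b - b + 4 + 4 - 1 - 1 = -3*b^3 + 16*b^2 - 23*b + 6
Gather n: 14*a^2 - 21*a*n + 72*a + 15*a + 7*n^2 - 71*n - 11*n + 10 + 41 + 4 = 14*a^2 + 87*a + 7*n^2 + n*(-21*a - 82) + 55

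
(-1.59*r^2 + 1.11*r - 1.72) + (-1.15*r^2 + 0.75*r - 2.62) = -2.74*r^2 + 1.86*r - 4.34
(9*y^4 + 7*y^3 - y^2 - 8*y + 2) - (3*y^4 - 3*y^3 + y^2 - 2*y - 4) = 6*y^4 + 10*y^3 - 2*y^2 - 6*y + 6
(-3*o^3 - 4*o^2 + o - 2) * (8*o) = -24*o^4 - 32*o^3 + 8*o^2 - 16*o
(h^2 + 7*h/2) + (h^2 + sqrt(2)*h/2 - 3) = 2*h^2 + sqrt(2)*h/2 + 7*h/2 - 3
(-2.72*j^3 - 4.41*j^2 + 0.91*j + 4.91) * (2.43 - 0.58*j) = 1.5776*j^4 - 4.0518*j^3 - 11.2441*j^2 - 0.6365*j + 11.9313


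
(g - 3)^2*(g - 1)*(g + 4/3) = g^4 - 17*g^3/3 + 17*g^2/3 + 11*g - 12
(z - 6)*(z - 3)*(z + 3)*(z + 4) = z^4 - 2*z^3 - 33*z^2 + 18*z + 216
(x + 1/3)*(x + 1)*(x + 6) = x^3 + 22*x^2/3 + 25*x/3 + 2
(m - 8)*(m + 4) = m^2 - 4*m - 32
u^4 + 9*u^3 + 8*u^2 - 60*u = u*(u - 2)*(u + 5)*(u + 6)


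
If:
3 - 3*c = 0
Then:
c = 1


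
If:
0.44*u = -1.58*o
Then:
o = -0.278481012658228*u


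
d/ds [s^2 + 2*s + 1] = 2*s + 2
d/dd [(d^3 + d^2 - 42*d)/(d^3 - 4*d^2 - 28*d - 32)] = (-5*d^3 + 38*d^2 - 368*d + 672)/(d^5 - 10*d^4 - 20*d^3 + 200*d^2 + 640*d + 512)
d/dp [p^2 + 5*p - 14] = 2*p + 5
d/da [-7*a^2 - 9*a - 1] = -14*a - 9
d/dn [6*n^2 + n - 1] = 12*n + 1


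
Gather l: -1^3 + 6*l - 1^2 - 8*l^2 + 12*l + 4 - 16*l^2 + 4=-24*l^2 + 18*l + 6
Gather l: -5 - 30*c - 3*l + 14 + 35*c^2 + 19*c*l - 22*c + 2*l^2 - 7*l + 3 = 35*c^2 - 52*c + 2*l^2 + l*(19*c - 10) + 12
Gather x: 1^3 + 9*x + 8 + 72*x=81*x + 9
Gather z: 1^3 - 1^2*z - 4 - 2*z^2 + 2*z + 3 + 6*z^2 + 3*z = 4*z^2 + 4*z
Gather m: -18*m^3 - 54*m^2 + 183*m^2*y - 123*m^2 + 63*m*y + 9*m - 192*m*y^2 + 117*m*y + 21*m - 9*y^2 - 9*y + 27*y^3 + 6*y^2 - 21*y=-18*m^3 + m^2*(183*y - 177) + m*(-192*y^2 + 180*y + 30) + 27*y^3 - 3*y^2 - 30*y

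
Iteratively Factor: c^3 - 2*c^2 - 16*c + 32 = (c - 2)*(c^2 - 16) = (c - 2)*(c + 4)*(c - 4)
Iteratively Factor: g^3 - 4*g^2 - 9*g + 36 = (g + 3)*(g^2 - 7*g + 12) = (g - 3)*(g + 3)*(g - 4)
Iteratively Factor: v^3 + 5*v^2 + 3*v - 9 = (v + 3)*(v^2 + 2*v - 3) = (v - 1)*(v + 3)*(v + 3)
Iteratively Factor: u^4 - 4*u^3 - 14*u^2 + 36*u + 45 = (u - 5)*(u^3 + u^2 - 9*u - 9) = (u - 5)*(u + 3)*(u^2 - 2*u - 3) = (u - 5)*(u - 3)*(u + 3)*(u + 1)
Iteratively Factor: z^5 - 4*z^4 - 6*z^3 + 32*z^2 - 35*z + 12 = (z - 4)*(z^4 - 6*z^2 + 8*z - 3) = (z - 4)*(z - 1)*(z^3 + z^2 - 5*z + 3) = (z - 4)*(z - 1)^2*(z^2 + 2*z - 3) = (z - 4)*(z - 1)^2*(z + 3)*(z - 1)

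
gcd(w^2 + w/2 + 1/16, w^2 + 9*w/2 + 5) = 1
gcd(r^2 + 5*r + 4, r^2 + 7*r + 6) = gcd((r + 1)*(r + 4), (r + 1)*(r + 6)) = r + 1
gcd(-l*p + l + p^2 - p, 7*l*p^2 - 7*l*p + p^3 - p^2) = p - 1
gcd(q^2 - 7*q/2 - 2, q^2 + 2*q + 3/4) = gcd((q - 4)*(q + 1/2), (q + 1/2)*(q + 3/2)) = q + 1/2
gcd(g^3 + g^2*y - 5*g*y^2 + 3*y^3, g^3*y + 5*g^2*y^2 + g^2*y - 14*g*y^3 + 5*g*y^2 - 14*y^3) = 1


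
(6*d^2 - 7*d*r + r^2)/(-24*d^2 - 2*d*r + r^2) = (-d + r)/(4*d + r)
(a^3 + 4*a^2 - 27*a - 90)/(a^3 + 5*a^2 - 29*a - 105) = (a + 6)/(a + 7)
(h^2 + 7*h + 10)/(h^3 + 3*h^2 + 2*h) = (h + 5)/(h*(h + 1))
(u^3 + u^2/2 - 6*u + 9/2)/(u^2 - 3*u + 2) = (2*u^2 + 3*u - 9)/(2*(u - 2))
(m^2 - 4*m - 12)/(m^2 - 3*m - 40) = (-m^2 + 4*m + 12)/(-m^2 + 3*m + 40)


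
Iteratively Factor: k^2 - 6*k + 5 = (k - 5)*(k - 1)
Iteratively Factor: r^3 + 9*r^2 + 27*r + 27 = (r + 3)*(r^2 + 6*r + 9) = (r + 3)^2*(r + 3)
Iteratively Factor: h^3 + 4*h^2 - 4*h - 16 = (h + 2)*(h^2 + 2*h - 8) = (h + 2)*(h + 4)*(h - 2)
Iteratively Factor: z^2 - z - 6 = (z - 3)*(z + 2)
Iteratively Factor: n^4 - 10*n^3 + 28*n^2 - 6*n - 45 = (n - 3)*(n^3 - 7*n^2 + 7*n + 15) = (n - 5)*(n - 3)*(n^2 - 2*n - 3) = (n - 5)*(n - 3)*(n + 1)*(n - 3)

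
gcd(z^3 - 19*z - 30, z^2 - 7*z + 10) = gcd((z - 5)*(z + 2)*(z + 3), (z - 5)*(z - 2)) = z - 5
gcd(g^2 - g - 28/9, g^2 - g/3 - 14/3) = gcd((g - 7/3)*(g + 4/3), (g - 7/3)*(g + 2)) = g - 7/3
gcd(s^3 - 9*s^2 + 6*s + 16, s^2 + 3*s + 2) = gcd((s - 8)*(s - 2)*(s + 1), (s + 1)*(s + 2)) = s + 1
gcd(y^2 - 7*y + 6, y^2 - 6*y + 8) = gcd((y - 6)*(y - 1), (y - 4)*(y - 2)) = 1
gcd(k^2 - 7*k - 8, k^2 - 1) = k + 1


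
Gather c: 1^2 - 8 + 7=0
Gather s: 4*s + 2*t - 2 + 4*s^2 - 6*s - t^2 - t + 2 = 4*s^2 - 2*s - t^2 + t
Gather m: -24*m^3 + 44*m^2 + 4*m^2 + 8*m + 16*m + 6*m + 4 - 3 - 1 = -24*m^3 + 48*m^2 + 30*m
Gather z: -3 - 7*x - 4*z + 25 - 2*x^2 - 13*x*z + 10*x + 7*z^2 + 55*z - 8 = -2*x^2 + 3*x + 7*z^2 + z*(51 - 13*x) + 14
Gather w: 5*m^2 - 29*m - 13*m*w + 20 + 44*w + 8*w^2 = 5*m^2 - 29*m + 8*w^2 + w*(44 - 13*m) + 20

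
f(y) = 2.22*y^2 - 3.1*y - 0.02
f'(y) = 4.44*y - 3.1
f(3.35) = 14.51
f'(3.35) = 11.77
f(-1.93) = 14.23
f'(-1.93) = -11.67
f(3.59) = 17.46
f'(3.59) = 12.84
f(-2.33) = 19.26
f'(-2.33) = -13.45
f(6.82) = 82.10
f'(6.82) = 27.18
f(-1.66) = 11.24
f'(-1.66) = -10.47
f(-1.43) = 8.95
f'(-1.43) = -9.45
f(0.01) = -0.05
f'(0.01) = -3.06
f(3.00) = 10.66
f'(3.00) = 10.22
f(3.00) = 10.66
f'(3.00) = 10.22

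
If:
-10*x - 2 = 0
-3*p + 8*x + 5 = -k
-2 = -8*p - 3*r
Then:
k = -9*r/8 - 53/20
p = 1/4 - 3*r/8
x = -1/5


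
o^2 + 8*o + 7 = (o + 1)*(o + 7)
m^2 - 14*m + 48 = (m - 8)*(m - 6)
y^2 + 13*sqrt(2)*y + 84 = (y + 6*sqrt(2))*(y + 7*sqrt(2))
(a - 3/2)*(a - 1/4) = a^2 - 7*a/4 + 3/8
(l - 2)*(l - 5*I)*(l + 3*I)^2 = l^4 - 2*l^3 + I*l^3 + 21*l^2 - 2*I*l^2 - 42*l + 45*I*l - 90*I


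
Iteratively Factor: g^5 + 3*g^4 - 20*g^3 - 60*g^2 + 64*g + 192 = (g + 2)*(g^4 + g^3 - 22*g^2 - 16*g + 96) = (g + 2)*(g + 3)*(g^3 - 2*g^2 - 16*g + 32) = (g + 2)*(g + 3)*(g + 4)*(g^2 - 6*g + 8) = (g - 2)*(g + 2)*(g + 3)*(g + 4)*(g - 4)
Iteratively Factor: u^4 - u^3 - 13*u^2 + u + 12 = (u - 4)*(u^3 + 3*u^2 - u - 3) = (u - 4)*(u + 1)*(u^2 + 2*u - 3) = (u - 4)*(u + 1)*(u + 3)*(u - 1)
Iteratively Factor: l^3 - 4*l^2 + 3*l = (l - 1)*(l^2 - 3*l) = l*(l - 1)*(l - 3)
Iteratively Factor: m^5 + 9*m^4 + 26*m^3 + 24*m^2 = (m + 2)*(m^4 + 7*m^3 + 12*m^2) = (m + 2)*(m + 3)*(m^3 + 4*m^2) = (m + 2)*(m + 3)*(m + 4)*(m^2) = m*(m + 2)*(m + 3)*(m + 4)*(m)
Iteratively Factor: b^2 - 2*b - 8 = (b - 4)*(b + 2)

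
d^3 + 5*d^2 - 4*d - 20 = (d - 2)*(d + 2)*(d + 5)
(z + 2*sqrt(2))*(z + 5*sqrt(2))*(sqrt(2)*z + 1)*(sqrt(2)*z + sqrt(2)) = 2*z^4 + 2*z^3 + 15*sqrt(2)*z^3 + 15*sqrt(2)*z^2 + 54*z^2 + 20*sqrt(2)*z + 54*z + 20*sqrt(2)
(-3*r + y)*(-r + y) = 3*r^2 - 4*r*y + y^2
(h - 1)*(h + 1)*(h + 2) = h^3 + 2*h^2 - h - 2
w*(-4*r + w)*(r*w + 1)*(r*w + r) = -4*r^3*w^3 - 4*r^3*w^2 + r^2*w^4 + r^2*w^3 - 4*r^2*w^2 - 4*r^2*w + r*w^3 + r*w^2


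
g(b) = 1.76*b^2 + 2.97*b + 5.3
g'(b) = 3.52*b + 2.97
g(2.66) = 25.65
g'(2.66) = 12.33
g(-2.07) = 6.69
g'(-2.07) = -4.32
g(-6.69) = 64.20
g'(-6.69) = -20.58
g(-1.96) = 6.24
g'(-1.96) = -3.93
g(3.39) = 35.59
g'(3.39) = 14.90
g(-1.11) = 4.17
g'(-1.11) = -0.94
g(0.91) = 9.46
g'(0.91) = 6.17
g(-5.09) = 35.78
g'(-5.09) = -14.95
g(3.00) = 30.05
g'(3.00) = 13.53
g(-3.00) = 12.23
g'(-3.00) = -7.59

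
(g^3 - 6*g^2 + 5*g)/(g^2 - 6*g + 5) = g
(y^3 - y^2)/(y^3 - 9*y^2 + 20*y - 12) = y^2/(y^2 - 8*y + 12)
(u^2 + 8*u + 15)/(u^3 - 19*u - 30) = (u + 5)/(u^2 - 3*u - 10)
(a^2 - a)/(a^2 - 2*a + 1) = a/(a - 1)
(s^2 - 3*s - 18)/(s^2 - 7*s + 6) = (s + 3)/(s - 1)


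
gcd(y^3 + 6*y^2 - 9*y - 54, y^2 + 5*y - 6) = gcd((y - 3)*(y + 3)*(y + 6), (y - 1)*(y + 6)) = y + 6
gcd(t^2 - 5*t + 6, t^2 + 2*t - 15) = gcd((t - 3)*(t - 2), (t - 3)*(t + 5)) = t - 3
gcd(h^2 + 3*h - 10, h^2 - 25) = h + 5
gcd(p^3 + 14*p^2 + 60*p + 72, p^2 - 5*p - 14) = p + 2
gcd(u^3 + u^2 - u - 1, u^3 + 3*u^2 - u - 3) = u^2 - 1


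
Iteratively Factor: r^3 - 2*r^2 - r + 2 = (r - 2)*(r^2 - 1) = (r - 2)*(r - 1)*(r + 1)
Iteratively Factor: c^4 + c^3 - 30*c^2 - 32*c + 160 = (c + 4)*(c^3 - 3*c^2 - 18*c + 40) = (c - 5)*(c + 4)*(c^2 + 2*c - 8) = (c - 5)*(c + 4)^2*(c - 2)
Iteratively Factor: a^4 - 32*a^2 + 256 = (a - 4)*(a^3 + 4*a^2 - 16*a - 64) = (a - 4)*(a + 4)*(a^2 - 16) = (a - 4)^2*(a + 4)*(a + 4)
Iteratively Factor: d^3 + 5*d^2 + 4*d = (d + 1)*(d^2 + 4*d) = d*(d + 1)*(d + 4)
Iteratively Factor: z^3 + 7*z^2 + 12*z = (z)*(z^2 + 7*z + 12) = z*(z + 4)*(z + 3)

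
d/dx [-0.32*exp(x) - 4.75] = -0.32*exp(x)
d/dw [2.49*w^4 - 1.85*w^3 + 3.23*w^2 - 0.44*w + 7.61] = 9.96*w^3 - 5.55*w^2 + 6.46*w - 0.44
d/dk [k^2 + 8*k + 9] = 2*k + 8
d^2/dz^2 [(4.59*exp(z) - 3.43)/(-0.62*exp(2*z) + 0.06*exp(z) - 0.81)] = (-1.764396*exp(4*z) + 5.10322*exp(3*z) + 13.4478*exp(2*z) - 7.10091*exp(z) - 2.844801)*exp(z)/(0.238328*exp(6*z) - 0.069192*exp(5*z) + 0.940788*exp(4*z) - 0.181008*exp(3*z) + 1.229094*exp(2*z) - 0.118098*exp(z) + 0.531441)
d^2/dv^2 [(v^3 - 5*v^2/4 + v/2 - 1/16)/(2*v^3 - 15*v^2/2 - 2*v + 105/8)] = 16*(640*v^6 + 1152*v^5 - 12576*v^4 + 24864*v^3 - 34332*v^2 + 42660*v - 13351)/(4096*v^9 - 46080*v^8 + 160512*v^7 - 43200*v^6 - 765312*v^5 + 926640*v^4 + 1129904*v^3 - 1903860*v^2 - 529200*v + 1157625)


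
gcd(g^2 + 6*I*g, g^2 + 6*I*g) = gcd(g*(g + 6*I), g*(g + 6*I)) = g^2 + 6*I*g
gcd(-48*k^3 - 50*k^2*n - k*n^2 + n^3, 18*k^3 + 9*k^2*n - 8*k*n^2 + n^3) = k + n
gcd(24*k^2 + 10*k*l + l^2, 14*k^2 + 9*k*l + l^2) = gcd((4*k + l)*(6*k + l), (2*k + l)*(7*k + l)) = 1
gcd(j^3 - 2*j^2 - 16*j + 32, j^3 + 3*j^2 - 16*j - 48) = j^2 - 16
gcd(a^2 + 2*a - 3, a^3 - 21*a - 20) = 1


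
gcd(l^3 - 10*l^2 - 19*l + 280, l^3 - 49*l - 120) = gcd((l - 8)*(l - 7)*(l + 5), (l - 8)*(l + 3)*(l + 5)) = l^2 - 3*l - 40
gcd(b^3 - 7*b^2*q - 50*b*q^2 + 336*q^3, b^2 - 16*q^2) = 1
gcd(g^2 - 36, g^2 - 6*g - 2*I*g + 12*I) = g - 6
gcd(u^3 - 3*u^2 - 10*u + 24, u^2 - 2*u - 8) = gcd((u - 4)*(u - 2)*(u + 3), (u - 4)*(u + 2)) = u - 4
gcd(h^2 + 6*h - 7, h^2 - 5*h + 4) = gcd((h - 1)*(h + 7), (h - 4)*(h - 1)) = h - 1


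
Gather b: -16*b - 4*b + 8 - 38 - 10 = -20*b - 40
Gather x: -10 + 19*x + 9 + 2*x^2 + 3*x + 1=2*x^2 + 22*x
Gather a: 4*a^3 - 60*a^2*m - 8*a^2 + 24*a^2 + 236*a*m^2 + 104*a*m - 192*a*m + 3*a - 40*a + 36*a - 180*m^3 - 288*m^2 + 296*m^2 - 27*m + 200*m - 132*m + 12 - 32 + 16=4*a^3 + a^2*(16 - 60*m) + a*(236*m^2 - 88*m - 1) - 180*m^3 + 8*m^2 + 41*m - 4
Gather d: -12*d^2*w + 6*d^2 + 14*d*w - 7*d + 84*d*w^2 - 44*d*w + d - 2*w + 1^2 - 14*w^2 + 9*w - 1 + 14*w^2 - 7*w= d^2*(6 - 12*w) + d*(84*w^2 - 30*w - 6)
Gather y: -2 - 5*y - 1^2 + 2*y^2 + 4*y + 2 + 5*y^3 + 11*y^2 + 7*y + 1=5*y^3 + 13*y^2 + 6*y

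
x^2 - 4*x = x*(x - 4)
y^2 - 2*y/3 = y*(y - 2/3)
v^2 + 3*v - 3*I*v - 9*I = (v + 3)*(v - 3*I)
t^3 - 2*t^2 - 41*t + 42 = (t - 7)*(t - 1)*(t + 6)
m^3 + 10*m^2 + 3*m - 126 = (m - 3)*(m + 6)*(m + 7)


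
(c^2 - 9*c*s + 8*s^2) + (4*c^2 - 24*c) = 5*c^2 - 9*c*s - 24*c + 8*s^2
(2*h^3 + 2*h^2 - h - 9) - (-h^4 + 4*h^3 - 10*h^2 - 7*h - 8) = h^4 - 2*h^3 + 12*h^2 + 6*h - 1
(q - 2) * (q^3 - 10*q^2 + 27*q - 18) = q^4 - 12*q^3 + 47*q^2 - 72*q + 36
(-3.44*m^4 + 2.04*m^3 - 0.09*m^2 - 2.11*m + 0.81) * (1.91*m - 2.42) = -6.5704*m^5 + 12.2212*m^4 - 5.1087*m^3 - 3.8123*m^2 + 6.6533*m - 1.9602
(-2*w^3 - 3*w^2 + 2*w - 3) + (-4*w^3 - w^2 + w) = -6*w^3 - 4*w^2 + 3*w - 3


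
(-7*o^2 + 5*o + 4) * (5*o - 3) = -35*o^3 + 46*o^2 + 5*o - 12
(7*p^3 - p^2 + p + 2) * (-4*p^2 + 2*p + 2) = -28*p^5 + 18*p^4 + 8*p^3 - 8*p^2 + 6*p + 4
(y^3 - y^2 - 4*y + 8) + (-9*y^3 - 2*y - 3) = -8*y^3 - y^2 - 6*y + 5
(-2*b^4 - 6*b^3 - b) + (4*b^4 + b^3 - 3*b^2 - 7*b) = 2*b^4 - 5*b^3 - 3*b^2 - 8*b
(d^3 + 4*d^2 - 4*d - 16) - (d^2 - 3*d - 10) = d^3 + 3*d^2 - d - 6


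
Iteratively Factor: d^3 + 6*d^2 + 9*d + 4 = (d + 4)*(d^2 + 2*d + 1) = (d + 1)*(d + 4)*(d + 1)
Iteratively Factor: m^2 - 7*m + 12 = (m - 4)*(m - 3)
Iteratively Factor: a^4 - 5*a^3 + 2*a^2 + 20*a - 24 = (a - 3)*(a^3 - 2*a^2 - 4*a + 8) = (a - 3)*(a - 2)*(a^2 - 4) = (a - 3)*(a - 2)^2*(a + 2)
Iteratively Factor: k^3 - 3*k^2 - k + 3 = (k + 1)*(k^2 - 4*k + 3) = (k - 3)*(k + 1)*(k - 1)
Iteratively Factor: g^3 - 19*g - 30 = (g - 5)*(g^2 + 5*g + 6) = (g - 5)*(g + 2)*(g + 3)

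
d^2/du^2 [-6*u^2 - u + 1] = -12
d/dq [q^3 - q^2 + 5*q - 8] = 3*q^2 - 2*q + 5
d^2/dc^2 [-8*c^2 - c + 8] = -16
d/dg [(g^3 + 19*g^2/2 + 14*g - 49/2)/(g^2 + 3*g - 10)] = (2*g^4 + 12*g^3 - 31*g^2 - 282*g - 133)/(2*(g^4 + 6*g^3 - 11*g^2 - 60*g + 100))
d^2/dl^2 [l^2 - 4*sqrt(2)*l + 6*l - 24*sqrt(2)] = 2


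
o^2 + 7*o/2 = o*(o + 7/2)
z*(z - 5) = z^2 - 5*z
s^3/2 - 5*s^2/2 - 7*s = s*(s/2 + 1)*(s - 7)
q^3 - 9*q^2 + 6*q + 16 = (q - 8)*(q - 2)*(q + 1)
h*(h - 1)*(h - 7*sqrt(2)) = h^3 - 7*sqrt(2)*h^2 - h^2 + 7*sqrt(2)*h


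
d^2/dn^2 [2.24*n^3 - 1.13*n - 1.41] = 13.44*n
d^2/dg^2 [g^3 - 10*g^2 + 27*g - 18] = 6*g - 20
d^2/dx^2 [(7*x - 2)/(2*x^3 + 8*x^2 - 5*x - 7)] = 2*(84*x^5 + 288*x^4 + 262*x^3 + 264*x^2 + 1332*x - 407)/(8*x^9 + 96*x^8 + 324*x^7 - 52*x^6 - 1482*x^5 - 324*x^4 + 1849*x^3 + 651*x^2 - 735*x - 343)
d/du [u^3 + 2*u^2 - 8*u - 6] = 3*u^2 + 4*u - 8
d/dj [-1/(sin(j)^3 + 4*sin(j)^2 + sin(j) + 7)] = (3*sin(j)^2 + 8*sin(j) + 1)*cos(j)/(sin(j)^3 + 4*sin(j)^2 + sin(j) + 7)^2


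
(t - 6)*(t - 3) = t^2 - 9*t + 18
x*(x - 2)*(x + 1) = x^3 - x^2 - 2*x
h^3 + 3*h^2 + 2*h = h*(h + 1)*(h + 2)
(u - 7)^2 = u^2 - 14*u + 49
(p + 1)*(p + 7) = p^2 + 8*p + 7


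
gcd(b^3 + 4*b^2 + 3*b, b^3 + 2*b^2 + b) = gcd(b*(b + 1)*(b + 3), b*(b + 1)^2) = b^2 + b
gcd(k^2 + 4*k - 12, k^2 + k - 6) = k - 2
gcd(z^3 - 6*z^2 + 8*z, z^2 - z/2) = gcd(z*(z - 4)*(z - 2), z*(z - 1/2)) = z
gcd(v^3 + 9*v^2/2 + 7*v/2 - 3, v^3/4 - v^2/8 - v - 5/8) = 1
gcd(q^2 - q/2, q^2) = q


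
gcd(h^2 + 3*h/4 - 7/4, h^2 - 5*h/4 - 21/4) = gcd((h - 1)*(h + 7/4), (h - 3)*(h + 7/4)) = h + 7/4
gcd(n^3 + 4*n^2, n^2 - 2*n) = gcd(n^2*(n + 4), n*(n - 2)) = n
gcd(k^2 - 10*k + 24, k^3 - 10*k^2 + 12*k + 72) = k - 6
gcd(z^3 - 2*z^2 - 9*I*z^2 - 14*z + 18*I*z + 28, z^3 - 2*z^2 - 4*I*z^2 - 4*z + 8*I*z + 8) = z^2 + z*(-2 - 2*I) + 4*I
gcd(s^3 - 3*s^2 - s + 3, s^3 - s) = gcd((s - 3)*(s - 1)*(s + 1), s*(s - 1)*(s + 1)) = s^2 - 1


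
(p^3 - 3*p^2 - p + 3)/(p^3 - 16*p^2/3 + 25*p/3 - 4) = 3*(p + 1)/(3*p - 4)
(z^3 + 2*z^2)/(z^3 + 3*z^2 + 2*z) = z/(z + 1)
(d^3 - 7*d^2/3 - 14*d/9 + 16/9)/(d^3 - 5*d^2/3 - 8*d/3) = (d - 2/3)/d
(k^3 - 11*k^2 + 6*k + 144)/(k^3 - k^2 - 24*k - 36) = (k - 8)/(k + 2)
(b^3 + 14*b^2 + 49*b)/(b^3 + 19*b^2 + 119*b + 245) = b/(b + 5)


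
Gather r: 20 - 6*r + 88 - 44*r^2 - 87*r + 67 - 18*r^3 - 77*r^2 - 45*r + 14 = -18*r^3 - 121*r^2 - 138*r + 189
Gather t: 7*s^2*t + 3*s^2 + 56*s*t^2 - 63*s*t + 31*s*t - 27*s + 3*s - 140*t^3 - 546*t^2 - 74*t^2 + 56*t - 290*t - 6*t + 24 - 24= 3*s^2 - 24*s - 140*t^3 + t^2*(56*s - 620) + t*(7*s^2 - 32*s - 240)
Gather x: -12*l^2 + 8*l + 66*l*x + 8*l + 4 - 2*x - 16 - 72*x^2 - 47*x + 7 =-12*l^2 + 16*l - 72*x^2 + x*(66*l - 49) - 5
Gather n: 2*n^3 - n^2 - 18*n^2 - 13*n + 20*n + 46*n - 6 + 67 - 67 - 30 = 2*n^3 - 19*n^2 + 53*n - 36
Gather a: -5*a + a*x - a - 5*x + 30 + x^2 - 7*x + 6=a*(x - 6) + x^2 - 12*x + 36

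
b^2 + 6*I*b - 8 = (b + 2*I)*(b + 4*I)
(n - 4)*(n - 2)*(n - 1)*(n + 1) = n^4 - 6*n^3 + 7*n^2 + 6*n - 8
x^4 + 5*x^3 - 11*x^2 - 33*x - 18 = (x - 3)*(x + 1)^2*(x + 6)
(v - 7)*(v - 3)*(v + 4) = v^3 - 6*v^2 - 19*v + 84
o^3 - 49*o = o*(o - 7)*(o + 7)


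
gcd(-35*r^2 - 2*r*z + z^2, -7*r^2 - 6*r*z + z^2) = -7*r + z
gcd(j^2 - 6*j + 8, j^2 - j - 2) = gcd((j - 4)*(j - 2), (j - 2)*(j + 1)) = j - 2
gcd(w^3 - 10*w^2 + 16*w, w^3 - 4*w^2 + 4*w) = w^2 - 2*w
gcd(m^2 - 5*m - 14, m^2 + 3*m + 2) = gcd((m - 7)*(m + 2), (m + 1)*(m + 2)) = m + 2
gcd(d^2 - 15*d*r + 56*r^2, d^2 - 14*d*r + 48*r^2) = -d + 8*r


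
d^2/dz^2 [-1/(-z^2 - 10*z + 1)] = 2*(-z^2 - 10*z + 4*(z + 5)^2 + 1)/(z^2 + 10*z - 1)^3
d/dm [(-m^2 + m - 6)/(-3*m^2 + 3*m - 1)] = (17 - 34*m)/(3*m^2 - 3*m + 1)^2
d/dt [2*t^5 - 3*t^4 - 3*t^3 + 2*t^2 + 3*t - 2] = 10*t^4 - 12*t^3 - 9*t^2 + 4*t + 3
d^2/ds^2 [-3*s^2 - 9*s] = -6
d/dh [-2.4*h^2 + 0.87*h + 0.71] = 0.87 - 4.8*h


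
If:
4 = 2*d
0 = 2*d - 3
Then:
No Solution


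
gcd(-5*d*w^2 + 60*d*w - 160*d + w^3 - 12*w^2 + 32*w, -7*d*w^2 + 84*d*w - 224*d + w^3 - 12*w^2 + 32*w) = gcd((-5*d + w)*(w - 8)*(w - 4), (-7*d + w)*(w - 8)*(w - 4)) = w^2 - 12*w + 32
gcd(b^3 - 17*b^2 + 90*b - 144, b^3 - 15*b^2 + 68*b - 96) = b^2 - 11*b + 24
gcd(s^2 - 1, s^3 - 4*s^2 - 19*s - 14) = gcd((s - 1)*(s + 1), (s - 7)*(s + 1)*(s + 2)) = s + 1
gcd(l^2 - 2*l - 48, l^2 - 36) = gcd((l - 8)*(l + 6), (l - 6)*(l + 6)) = l + 6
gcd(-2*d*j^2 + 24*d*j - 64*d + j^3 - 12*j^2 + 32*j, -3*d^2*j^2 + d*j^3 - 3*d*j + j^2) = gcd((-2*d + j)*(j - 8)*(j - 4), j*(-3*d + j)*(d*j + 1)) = 1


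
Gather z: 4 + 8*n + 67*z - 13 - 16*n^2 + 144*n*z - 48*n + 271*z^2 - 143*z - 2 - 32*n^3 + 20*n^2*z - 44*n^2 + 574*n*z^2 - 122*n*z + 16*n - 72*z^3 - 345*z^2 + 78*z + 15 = -32*n^3 - 60*n^2 - 24*n - 72*z^3 + z^2*(574*n - 74) + z*(20*n^2 + 22*n + 2) + 4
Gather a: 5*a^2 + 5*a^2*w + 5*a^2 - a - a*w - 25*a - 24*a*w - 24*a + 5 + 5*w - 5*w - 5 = a^2*(5*w + 10) + a*(-25*w - 50)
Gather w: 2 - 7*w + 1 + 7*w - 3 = 0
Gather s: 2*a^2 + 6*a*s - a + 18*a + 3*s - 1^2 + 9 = 2*a^2 + 17*a + s*(6*a + 3) + 8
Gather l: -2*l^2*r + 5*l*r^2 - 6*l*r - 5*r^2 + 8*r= -2*l^2*r + l*(5*r^2 - 6*r) - 5*r^2 + 8*r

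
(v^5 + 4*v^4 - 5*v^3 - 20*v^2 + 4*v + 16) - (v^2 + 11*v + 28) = v^5 + 4*v^4 - 5*v^3 - 21*v^2 - 7*v - 12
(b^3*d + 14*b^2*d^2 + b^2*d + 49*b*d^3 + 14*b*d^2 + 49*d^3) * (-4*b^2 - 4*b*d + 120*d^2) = -4*b^5*d - 60*b^4*d^2 - 4*b^4*d - 132*b^3*d^3 - 60*b^3*d^2 + 1484*b^2*d^4 - 132*b^2*d^3 + 5880*b*d^5 + 1484*b*d^4 + 5880*d^5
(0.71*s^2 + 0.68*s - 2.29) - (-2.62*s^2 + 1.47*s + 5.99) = 3.33*s^2 - 0.79*s - 8.28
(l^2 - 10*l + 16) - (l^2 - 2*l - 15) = 31 - 8*l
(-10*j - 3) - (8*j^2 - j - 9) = -8*j^2 - 9*j + 6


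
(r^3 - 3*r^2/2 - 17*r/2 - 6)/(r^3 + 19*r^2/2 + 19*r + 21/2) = (r - 4)/(r + 7)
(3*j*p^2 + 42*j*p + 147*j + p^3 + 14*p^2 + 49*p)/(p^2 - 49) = (3*j*p + 21*j + p^2 + 7*p)/(p - 7)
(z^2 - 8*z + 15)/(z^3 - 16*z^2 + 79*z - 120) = 1/(z - 8)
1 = 1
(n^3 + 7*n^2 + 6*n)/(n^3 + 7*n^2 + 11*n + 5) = n*(n + 6)/(n^2 + 6*n + 5)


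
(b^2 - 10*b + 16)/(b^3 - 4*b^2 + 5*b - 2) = (b - 8)/(b^2 - 2*b + 1)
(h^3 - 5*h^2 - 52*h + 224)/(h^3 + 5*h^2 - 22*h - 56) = (h - 8)/(h + 2)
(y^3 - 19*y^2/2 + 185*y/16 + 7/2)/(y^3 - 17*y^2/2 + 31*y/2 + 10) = (16*y^3 - 152*y^2 + 185*y + 56)/(8*(2*y^3 - 17*y^2 + 31*y + 20))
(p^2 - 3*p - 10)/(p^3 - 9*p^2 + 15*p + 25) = (p + 2)/(p^2 - 4*p - 5)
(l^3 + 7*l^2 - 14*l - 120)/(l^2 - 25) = (l^2 + 2*l - 24)/(l - 5)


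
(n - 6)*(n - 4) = n^2 - 10*n + 24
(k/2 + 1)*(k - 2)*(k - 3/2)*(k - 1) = k^4/2 - 5*k^3/4 - 5*k^2/4 + 5*k - 3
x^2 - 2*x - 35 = (x - 7)*(x + 5)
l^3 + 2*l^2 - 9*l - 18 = (l - 3)*(l + 2)*(l + 3)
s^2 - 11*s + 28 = (s - 7)*(s - 4)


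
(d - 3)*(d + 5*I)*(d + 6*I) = d^3 - 3*d^2 + 11*I*d^2 - 30*d - 33*I*d + 90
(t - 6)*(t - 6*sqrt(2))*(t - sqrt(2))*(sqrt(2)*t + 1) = sqrt(2)*t^4 - 13*t^3 - 6*sqrt(2)*t^3 + 5*sqrt(2)*t^2 + 78*t^2 - 30*sqrt(2)*t + 12*t - 72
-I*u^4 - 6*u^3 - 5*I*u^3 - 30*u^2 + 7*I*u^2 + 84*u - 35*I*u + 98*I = (u - 2)*(u + 7)*(u - 7*I)*(-I*u + 1)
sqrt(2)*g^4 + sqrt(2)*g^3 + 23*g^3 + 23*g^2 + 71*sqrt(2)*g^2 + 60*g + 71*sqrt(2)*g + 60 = (g + 1)*(g + 5*sqrt(2))*(g + 6*sqrt(2))*(sqrt(2)*g + 1)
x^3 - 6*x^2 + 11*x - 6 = (x - 3)*(x - 2)*(x - 1)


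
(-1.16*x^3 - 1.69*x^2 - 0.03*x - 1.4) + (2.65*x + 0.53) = -1.16*x^3 - 1.69*x^2 + 2.62*x - 0.87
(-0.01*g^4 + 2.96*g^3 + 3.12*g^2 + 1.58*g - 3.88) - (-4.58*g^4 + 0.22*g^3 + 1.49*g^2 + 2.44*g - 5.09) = 4.57*g^4 + 2.74*g^3 + 1.63*g^2 - 0.86*g + 1.21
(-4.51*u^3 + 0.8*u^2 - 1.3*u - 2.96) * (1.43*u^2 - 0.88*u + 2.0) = -6.4493*u^5 + 5.1128*u^4 - 11.583*u^3 - 1.4888*u^2 + 0.00479999999999992*u - 5.92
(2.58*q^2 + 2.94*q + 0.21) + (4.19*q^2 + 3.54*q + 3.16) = 6.77*q^2 + 6.48*q + 3.37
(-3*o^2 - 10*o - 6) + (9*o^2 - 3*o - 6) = 6*o^2 - 13*o - 12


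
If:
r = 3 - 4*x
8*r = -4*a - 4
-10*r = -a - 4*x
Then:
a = -17/13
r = 2/13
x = 37/52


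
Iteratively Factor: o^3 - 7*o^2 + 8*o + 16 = (o + 1)*(o^2 - 8*o + 16) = (o - 4)*(o + 1)*(o - 4)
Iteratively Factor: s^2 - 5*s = (s)*(s - 5)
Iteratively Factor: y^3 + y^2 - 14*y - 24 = (y + 3)*(y^2 - 2*y - 8) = (y - 4)*(y + 3)*(y + 2)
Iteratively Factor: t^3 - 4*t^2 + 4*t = (t - 2)*(t^2 - 2*t) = t*(t - 2)*(t - 2)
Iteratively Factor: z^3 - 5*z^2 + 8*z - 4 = (z - 2)*(z^2 - 3*z + 2) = (z - 2)*(z - 1)*(z - 2)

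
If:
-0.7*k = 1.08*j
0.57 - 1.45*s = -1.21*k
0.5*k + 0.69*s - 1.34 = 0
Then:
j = -0.64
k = 0.99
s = 1.22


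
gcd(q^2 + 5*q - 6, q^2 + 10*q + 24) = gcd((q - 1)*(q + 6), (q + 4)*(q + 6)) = q + 6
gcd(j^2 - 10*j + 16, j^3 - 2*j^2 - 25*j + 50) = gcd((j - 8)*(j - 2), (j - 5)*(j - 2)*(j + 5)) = j - 2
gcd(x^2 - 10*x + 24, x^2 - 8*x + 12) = x - 6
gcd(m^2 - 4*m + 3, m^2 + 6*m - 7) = m - 1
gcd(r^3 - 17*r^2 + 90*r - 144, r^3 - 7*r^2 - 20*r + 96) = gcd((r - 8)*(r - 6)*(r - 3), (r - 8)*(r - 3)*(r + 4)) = r^2 - 11*r + 24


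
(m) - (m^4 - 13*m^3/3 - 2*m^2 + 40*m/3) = -m^4 + 13*m^3/3 + 2*m^2 - 37*m/3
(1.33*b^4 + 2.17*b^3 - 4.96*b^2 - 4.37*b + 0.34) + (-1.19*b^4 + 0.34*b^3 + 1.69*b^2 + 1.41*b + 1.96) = 0.14*b^4 + 2.51*b^3 - 3.27*b^2 - 2.96*b + 2.3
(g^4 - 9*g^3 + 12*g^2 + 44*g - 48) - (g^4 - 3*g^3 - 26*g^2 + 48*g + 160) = -6*g^3 + 38*g^2 - 4*g - 208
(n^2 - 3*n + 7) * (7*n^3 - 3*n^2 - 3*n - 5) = 7*n^5 - 24*n^4 + 55*n^3 - 17*n^2 - 6*n - 35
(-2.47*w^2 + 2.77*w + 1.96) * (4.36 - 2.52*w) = 6.2244*w^3 - 17.7496*w^2 + 7.138*w + 8.5456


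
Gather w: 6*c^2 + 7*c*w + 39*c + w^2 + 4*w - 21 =6*c^2 + 39*c + w^2 + w*(7*c + 4) - 21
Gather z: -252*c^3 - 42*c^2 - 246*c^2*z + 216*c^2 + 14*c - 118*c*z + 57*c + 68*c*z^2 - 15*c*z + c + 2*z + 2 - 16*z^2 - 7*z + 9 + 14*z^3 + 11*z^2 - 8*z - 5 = -252*c^3 + 174*c^2 + 72*c + 14*z^3 + z^2*(68*c - 5) + z*(-246*c^2 - 133*c - 13) + 6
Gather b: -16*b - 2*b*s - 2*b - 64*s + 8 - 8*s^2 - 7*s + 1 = b*(-2*s - 18) - 8*s^2 - 71*s + 9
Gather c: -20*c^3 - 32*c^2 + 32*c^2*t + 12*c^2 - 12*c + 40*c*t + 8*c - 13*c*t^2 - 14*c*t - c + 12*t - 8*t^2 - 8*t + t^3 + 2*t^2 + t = -20*c^3 + c^2*(32*t - 20) + c*(-13*t^2 + 26*t - 5) + t^3 - 6*t^2 + 5*t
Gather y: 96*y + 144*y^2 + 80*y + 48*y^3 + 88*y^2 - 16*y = 48*y^3 + 232*y^2 + 160*y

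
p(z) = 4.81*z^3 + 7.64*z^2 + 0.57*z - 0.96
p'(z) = 14.43*z^2 + 15.28*z + 0.57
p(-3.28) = -90.37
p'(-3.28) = 105.70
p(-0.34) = -0.46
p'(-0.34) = -2.96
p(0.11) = -0.80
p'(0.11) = 2.43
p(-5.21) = -476.78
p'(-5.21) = 312.65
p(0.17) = -0.62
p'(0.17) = 3.58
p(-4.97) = -405.57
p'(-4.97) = 281.06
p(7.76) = 2711.18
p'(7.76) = 988.08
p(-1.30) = 0.64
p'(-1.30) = 5.09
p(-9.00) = -2893.74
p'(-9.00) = 1031.88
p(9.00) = 4129.50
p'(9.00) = 1306.92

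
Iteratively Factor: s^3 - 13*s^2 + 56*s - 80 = (s - 4)*(s^2 - 9*s + 20) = (s - 5)*(s - 4)*(s - 4)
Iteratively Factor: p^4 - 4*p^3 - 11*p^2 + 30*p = (p + 3)*(p^3 - 7*p^2 + 10*p) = p*(p + 3)*(p^2 - 7*p + 10) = p*(p - 5)*(p + 3)*(p - 2)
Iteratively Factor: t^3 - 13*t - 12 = (t - 4)*(t^2 + 4*t + 3) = (t - 4)*(t + 1)*(t + 3)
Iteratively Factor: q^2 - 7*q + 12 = (q - 4)*(q - 3)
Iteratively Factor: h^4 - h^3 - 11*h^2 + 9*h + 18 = (h - 3)*(h^3 + 2*h^2 - 5*h - 6) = (h - 3)*(h - 2)*(h^2 + 4*h + 3) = (h - 3)*(h - 2)*(h + 1)*(h + 3)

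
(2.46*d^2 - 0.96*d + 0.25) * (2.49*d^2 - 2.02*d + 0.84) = 6.1254*d^4 - 7.3596*d^3 + 4.6281*d^2 - 1.3114*d + 0.21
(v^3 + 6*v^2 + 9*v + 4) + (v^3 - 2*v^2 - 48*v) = 2*v^3 + 4*v^2 - 39*v + 4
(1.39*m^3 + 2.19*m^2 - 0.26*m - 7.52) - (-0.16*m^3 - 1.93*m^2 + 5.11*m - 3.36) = 1.55*m^3 + 4.12*m^2 - 5.37*m - 4.16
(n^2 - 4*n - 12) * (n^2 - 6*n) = n^4 - 10*n^3 + 12*n^2 + 72*n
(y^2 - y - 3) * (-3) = -3*y^2 + 3*y + 9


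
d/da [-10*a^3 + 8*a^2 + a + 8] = -30*a^2 + 16*a + 1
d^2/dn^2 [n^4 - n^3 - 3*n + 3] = 6*n*(2*n - 1)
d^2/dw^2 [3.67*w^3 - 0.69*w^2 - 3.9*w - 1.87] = 22.02*w - 1.38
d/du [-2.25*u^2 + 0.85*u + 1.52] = 0.85 - 4.5*u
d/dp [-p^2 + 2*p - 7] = 2 - 2*p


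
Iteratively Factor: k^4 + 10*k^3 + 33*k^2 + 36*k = (k + 3)*(k^3 + 7*k^2 + 12*k) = (k + 3)^2*(k^2 + 4*k) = (k + 3)^2*(k + 4)*(k)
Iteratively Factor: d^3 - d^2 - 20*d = (d - 5)*(d^2 + 4*d) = d*(d - 5)*(d + 4)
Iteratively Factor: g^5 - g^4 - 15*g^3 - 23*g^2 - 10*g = (g + 2)*(g^4 - 3*g^3 - 9*g^2 - 5*g) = (g + 1)*(g + 2)*(g^3 - 4*g^2 - 5*g) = g*(g + 1)*(g + 2)*(g^2 - 4*g - 5) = g*(g + 1)^2*(g + 2)*(g - 5)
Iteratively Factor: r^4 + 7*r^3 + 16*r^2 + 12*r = (r + 2)*(r^3 + 5*r^2 + 6*r) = (r + 2)*(r + 3)*(r^2 + 2*r) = (r + 2)^2*(r + 3)*(r)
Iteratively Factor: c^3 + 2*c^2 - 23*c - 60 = (c - 5)*(c^2 + 7*c + 12) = (c - 5)*(c + 4)*(c + 3)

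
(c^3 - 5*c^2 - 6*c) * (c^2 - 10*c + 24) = c^5 - 15*c^4 + 68*c^3 - 60*c^2 - 144*c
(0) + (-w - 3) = -w - 3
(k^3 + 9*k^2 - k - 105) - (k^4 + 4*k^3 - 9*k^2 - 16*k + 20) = -k^4 - 3*k^3 + 18*k^2 + 15*k - 125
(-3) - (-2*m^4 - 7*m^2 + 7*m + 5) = 2*m^4 + 7*m^2 - 7*m - 8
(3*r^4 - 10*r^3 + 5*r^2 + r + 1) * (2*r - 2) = 6*r^5 - 26*r^4 + 30*r^3 - 8*r^2 - 2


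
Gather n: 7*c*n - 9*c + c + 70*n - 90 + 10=-8*c + n*(7*c + 70) - 80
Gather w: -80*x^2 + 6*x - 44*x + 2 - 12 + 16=-80*x^2 - 38*x + 6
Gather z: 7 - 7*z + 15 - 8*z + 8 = 30 - 15*z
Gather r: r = r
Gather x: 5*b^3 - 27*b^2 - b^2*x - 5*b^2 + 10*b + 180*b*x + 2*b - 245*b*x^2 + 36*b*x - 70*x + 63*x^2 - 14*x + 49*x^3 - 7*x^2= 5*b^3 - 32*b^2 + 12*b + 49*x^3 + x^2*(56 - 245*b) + x*(-b^2 + 216*b - 84)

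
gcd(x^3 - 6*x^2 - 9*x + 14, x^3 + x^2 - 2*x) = x^2 + x - 2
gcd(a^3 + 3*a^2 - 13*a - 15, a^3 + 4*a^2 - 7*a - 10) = a^2 + 6*a + 5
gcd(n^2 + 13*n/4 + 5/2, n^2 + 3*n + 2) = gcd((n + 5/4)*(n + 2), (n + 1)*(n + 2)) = n + 2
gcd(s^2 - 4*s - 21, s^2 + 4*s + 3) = s + 3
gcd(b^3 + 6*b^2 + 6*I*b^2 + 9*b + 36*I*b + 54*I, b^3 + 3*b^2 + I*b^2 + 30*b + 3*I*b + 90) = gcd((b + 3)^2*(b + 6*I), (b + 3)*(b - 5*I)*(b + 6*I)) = b^2 + b*(3 + 6*I) + 18*I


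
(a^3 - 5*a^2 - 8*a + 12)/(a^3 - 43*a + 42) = (a + 2)/(a + 7)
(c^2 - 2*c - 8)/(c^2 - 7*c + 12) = (c + 2)/(c - 3)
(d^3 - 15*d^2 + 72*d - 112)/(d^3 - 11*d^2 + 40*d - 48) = (d - 7)/(d - 3)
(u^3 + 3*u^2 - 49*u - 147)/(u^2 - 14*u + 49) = (u^2 + 10*u + 21)/(u - 7)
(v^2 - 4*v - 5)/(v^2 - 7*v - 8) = (v - 5)/(v - 8)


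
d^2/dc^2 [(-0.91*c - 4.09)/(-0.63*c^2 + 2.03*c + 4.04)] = ((-3.4398*c - 1.4588)*(-0.63*c^2 + 2.03*c + 4.04) - (0.91*c + 4.09)*(1.26*c - 2.03)*(2.52*c - 4.06))/(-0.63*c^2 + 2.03*c + 4.04)^3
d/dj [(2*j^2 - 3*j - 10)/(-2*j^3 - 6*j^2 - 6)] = (-3*j*(j + 2)*(-2*j^2 + 3*j + 10) + (3 - 4*j)*(j^3 + 3*j^2 + 3))/(2*(j^3 + 3*j^2 + 3)^2)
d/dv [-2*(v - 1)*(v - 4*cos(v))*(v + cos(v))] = 2*(1 - v)*(v + cos(v))*(4*sin(v) + 1) + 2*(v - 1)*(v - 4*cos(v))*(sin(v) - 1) - 2*(v - 4*cos(v))*(v + cos(v))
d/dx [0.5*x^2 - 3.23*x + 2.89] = 1.0*x - 3.23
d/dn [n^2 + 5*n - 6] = 2*n + 5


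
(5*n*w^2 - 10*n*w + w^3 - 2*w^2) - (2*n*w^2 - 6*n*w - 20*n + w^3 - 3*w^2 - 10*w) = 3*n*w^2 - 4*n*w + 20*n + w^2 + 10*w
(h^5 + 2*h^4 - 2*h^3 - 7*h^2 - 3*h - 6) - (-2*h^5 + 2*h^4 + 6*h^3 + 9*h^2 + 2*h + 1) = 3*h^5 - 8*h^3 - 16*h^2 - 5*h - 7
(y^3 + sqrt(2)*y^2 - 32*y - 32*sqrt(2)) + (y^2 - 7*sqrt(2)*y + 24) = y^3 + y^2 + sqrt(2)*y^2 - 32*y - 7*sqrt(2)*y - 32*sqrt(2) + 24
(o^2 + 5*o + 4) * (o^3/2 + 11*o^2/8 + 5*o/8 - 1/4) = o^5/2 + 31*o^4/8 + 19*o^3/2 + 67*o^2/8 + 5*o/4 - 1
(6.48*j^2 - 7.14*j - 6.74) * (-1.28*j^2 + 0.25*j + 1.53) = -8.2944*j^4 + 10.7592*j^3 + 16.7566*j^2 - 12.6092*j - 10.3122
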